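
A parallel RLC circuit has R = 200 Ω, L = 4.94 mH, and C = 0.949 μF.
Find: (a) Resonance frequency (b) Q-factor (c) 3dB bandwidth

Step 1 — Resonance: ω₀ = 1/√(LC) = 1/√(0.00494·9.49e-07) = 1.461e+04 rad/s.
Step 2 — f₀ = ω₀/(2π) = 2324 Hz.
Step 3 — Parallel Q: Q = R/(ω₀L) = 200/(1.461e+04·0.00494) = 2.772.
Step 4 — Bandwidth: Δω = ω₀/Q = 5269 rad/s; BW = Δω/(2π) = 838.5 Hz.

(a) f₀ = 2324 Hz  (b) Q = 2.772  (c) BW = 838.5 Hz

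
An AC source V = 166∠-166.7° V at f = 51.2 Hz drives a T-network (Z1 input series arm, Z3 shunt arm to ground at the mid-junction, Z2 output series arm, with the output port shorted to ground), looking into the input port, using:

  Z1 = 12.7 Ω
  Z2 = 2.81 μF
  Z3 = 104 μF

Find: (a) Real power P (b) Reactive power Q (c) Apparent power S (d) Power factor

Step 1 — Angular frequency: ω = 2π·f = 2π·51.2 = 321.7 rad/s.
Step 2 — Component impedances:
  Z1: Z = R = 12.7 Ω
  Z2: Z = 1/(jωC) = -j/(ω·C) = 0 - j1106 Ω
  Z3: Z = 1/(jωC) = -j/(ω·C) = 0 - j29.89 Ω
Step 3 — With the output port shorted to ground, the output series arm Z2 runs from the junction to ground; the shunt arm Z3 also runs from the junction to ground. They appear in parallel: Z3 || Z2 = 0 - j29.1 Ω.
Step 4 — Series with input arm Z1: Z_in = Z1 + (Z3 || Z2) = 12.7 - j29.1 Ω = 31.75∠-66.4° Ω.
Step 5 — Source phasor: V = 166∠-166.7° V = -161.5 - j38.19 V.
Step 6 — Current: I = V / Z = -0.9325 - j5.144 A = 5.228∠-100.3° A.
Step 7 — Complex power: S = V·I* = 347.1 - j795.4 VA.
Step 8 — Real power: P = Re(S) = 347.1 W.
Step 9 — Reactive power: Q = Im(S) = -795.4 VAR.
Step 10 — Apparent power: |S| = 867.8 VA.
Step 11 — Power factor: PF = P/|S| = 0.4 (leading).

(a) P = 347.1 W  (b) Q = -795.4 VAR  (c) S = 867.8 VA  (d) PF = 0.4 (leading)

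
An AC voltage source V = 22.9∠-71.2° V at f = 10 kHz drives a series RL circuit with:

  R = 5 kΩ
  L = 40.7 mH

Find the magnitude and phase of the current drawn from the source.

Step 1 — Angular frequency: ω = 2π·f = 2π·1e+04 = 6.283e+04 rad/s.
Step 2 — Component impedances:
  R: Z = R = 5000 Ω
  L: Z = jωL = j·6.283e+04·0.0407 = 0 + j2557 Ω
Step 3 — Series combination: Z_total = R + L = 5000 + j2557 Ω = 5616∠27.1° Ω.
Step 4 — Source phasor: V = 22.9∠-71.2° V = 7.38 - j21.68 V.
Step 5 — Ohm's law: I = V / Z_total = (7.38 - j21.68) / (5000 + j2557) = -0.0005878 - j0.004035 A.
Step 6 — Convert to polar: |I| = 0.004078 A, ∠I = -98.3°.

I = 0.004078∠-98.3° A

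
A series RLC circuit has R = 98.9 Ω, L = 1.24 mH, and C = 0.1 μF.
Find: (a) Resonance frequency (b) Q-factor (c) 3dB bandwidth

Step 1 — Resonance condition Im(Z)=0 gives ω₀ = 1/√(LC).
Step 2 — ω₀ = 1/√(0.00124·1e-07) = 8.98e+04 rad/s.
Step 3 — f₀ = ω₀/(2π) = 1.429e+04 Hz.
Step 4 — Series Q: Q = ω₀L/R = 8.98e+04·0.00124/98.9 = 1.126.
Step 5 — 3dB bandwidth: Δω = ω₀/Q = 7.976e+04 rad/s; BW = Δω/(2π) = 1.269e+04 Hz.

(a) f₀ = 1.429e+04 Hz  (b) Q = 1.126  (c) BW = 1.269e+04 Hz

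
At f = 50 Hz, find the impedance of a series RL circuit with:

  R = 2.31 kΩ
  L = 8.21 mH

Step 1 — Angular frequency: ω = 2π·f = 2π·50 = 314.2 rad/s.
Step 2 — Component impedances:
  R: Z = R = 2310 Ω
  L: Z = jωL = j·314.2·0.00821 = 0 + j2.579 Ω
Step 3 — Series combination: Z_total = R + L = 2310 + j2.579 Ω = 2310∠0.1° Ω.

Z = 2310 + j2.579 Ω = 2310∠0.1° Ω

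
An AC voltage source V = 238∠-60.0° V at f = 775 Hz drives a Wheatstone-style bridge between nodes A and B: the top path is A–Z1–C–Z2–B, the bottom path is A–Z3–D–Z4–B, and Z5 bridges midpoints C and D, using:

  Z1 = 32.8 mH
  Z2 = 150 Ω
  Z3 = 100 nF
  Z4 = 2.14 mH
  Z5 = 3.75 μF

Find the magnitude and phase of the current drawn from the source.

Step 1 — Angular frequency: ω = 2π·f = 2π·775 = 4869 rad/s.
Step 2 — Component impedances:
  Z1: Z = jωL = j·4869·0.0328 = 0 + j159.7 Ω
  Z2: Z = R = 150 Ω
  Z3: Z = 1/(jωC) = -j/(ω·C) = 0 - j2054 Ω
  Z4: Z = jωL = j·4869·0.00214 = 0 + j10.42 Ω
  Z5: Z = 1/(jωC) = -j/(ω·C) = 0 - j54.76 Ω
Step 3 — Bridge requires nodal analysis (the Z5 bridge couples midpoints C and D, so the two paths cannot be reduced to a simple series/parallel combination). Setting node B to ground and injecting 1 A at node A, the 3-node admittance system at A, C, D solves to V_A = Z_AB = 13.79 + j125 Ω = 125.7∠83.7° Ω.
Step 4 — Source phasor: V = 238∠-60.0° V = 119 - j206.1 V.
Step 5 — Ohm's law: I = V / Z_total = (119 - j206.1) / (13.79 + j125) = -1.526 - j1.121 A.
Step 6 — Convert to polar: |I| = 1.893 A, ∠I = -143.7°.

I = 1.893∠-143.7° A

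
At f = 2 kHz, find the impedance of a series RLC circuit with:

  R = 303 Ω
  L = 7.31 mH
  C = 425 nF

Step 1 — Angular frequency: ω = 2π·f = 2π·2000 = 1.257e+04 rad/s.
Step 2 — Component impedances:
  R: Z = R = 303 Ω
  L: Z = jωL = j·1.257e+04·0.00731 = 0 + j91.86 Ω
  C: Z = 1/(jωC) = -j/(ω·C) = 0 - j187.2 Ω
Step 3 — Series combination: Z_total = R + L + C = 303 - j95.38 Ω = 317.7∠-17.5° Ω.

Z = 303 - j95.38 Ω = 317.7∠-17.5° Ω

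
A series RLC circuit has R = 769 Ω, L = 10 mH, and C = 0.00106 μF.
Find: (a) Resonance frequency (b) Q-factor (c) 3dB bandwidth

Step 1 — Resonance: ω₀ = 1/√(LC) = 1/√(0.01·1.06e-09) = 3.071e+05 rad/s.
Step 2 — f₀ = ω₀/(2π) = 4.888e+04 Hz.
Step 3 — Series Q: Q = ω₀L/R = 3.071e+05·0.01/769 = 3.994.
Step 4 — Bandwidth: Δω = ω₀/Q = 7.69e+04 rad/s; BW = Δω/(2π) = 1.224e+04 Hz.

(a) f₀ = 4.888e+04 Hz  (b) Q = 3.994  (c) BW = 1.224e+04 Hz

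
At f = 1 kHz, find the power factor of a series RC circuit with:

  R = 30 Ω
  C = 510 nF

Step 1 — Angular frequency: ω = 2π·f = 2π·1000 = 6283 rad/s.
Step 2 — Component impedances:
  R: Z = R = 30 Ω
  C: Z = 1/(jωC) = -j/(ω·C) = 0 - j312.1 Ω
Step 3 — Series combination: Z_total = R + C = 30 - j312.1 Ω = 313.5∠-84.5° Ω.
Step 4 — Power factor: PF = cos(φ) = Re(Z)/|Z| = 30/313.5 = 0.09569.
Step 5 — Type: Im(Z) = -312.1 ⇒ leading (phase φ = -84.5°).

PF = 0.09569 (leading, φ = -84.5°)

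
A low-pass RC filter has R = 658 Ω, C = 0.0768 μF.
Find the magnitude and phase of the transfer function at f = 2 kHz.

Step 1 — Angular frequency: ω = 2π·2000 = 1.257e+04 rad/s.
Step 2 — Transfer function: H(jω) = 1/(1 + jωRC).
Step 3 — Denominator: 1 + jωRC = 1 + j·1.257e+04·658·7.68e-08 = 1 + j0.635.
Step 4 — H = 0.7126 - j0.4525.
Step 5 — Magnitude: |H| = 0.8442 (-1.5 dB); phase: φ = -32.4°.

|H| = 0.8442 (-1.5 dB), φ = -32.4°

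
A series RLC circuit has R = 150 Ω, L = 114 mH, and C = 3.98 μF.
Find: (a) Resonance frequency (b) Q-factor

Step 1 — Resonance condition Im(Z)=0 gives ω₀ = 1/√(LC).
Step 2 — ω₀ = 1/√(0.114·3.98e-06) = 1485 rad/s.
Step 3 — f₀ = ω₀/(2π) = 236.3 Hz.
Step 4 — Series Q: Q = ω₀L/R = 1485·0.114/150 = 1.128.

(a) f₀ = 236.3 Hz  (b) Q = 1.128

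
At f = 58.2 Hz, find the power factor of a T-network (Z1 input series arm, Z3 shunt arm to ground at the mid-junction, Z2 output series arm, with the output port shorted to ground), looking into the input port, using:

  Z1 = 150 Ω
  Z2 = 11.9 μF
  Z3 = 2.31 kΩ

Step 1 — Angular frequency: ω = 2π·f = 2π·58.2 = 365.7 rad/s.
Step 2 — Component impedances:
  Z1: Z = R = 150 Ω
  Z2: Z = 1/(jωC) = -j/(ω·C) = 0 - j229.8 Ω
  Z3: Z = R = 2310 Ω
Step 3 — With the output port shorted to ground, the output series arm Z2 runs from the junction to ground; the shunt arm Z3 also runs from the junction to ground. They appear in parallel: Z3 || Z2 = 22.64 - j227.5 Ω.
Step 4 — Series with input arm Z1: Z_in = Z1 + (Z3 || Z2) = 172.6 - j227.5 Ω = 285.6∠-52.8° Ω.
Step 5 — Power factor: PF = cos(φ) = Re(Z)/|Z| = 172.64/285.62 = 0.6044.
Step 6 — Type: Im(Z) = -227.5 ⇒ leading (phase φ = -52.8°).

PF = 0.6044 (leading, φ = -52.8°)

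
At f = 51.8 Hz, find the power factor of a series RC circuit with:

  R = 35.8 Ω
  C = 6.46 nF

Step 1 — Angular frequency: ω = 2π·f = 2π·51.8 = 325.5 rad/s.
Step 2 — Component impedances:
  R: Z = R = 35.8 Ω
  C: Z = 1/(jωC) = -j/(ω·C) = 0 - j4.756e+05 Ω
Step 3 — Series combination: Z_total = R + C = 35.8 - j4.756e+05 Ω = 4.756e+05∠-90.0° Ω.
Step 4 — Power factor: PF = cos(φ) = Re(Z)/|Z| = 35.8/4.756e+05 = 7.527e-05.
Step 5 — Type: Im(Z) = -4.756e+05 ⇒ leading (phase φ = -90.0°).

PF = 7.527e-05 (leading, φ = -90.0°)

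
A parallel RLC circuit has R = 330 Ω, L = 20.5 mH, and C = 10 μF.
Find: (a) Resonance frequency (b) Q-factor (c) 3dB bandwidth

Step 1 — Resonance: ω₀ = 1/√(LC) = 1/√(0.0205·1e-05) = 2209 rad/s.
Step 2 — f₀ = ω₀/(2π) = 351.5 Hz.
Step 3 — Parallel Q: Q = R/(ω₀L) = 330/(2209·0.0205) = 7.288.
Step 4 — Bandwidth: Δω = ω₀/Q = 303 rad/s; BW = Δω/(2π) = 48.23 Hz.

(a) f₀ = 351.5 Hz  (b) Q = 7.288  (c) BW = 48.23 Hz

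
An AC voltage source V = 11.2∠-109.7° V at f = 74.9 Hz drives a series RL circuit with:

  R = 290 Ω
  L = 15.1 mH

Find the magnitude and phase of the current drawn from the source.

Step 1 — Angular frequency: ω = 2π·f = 2π·74.9 = 470.6 rad/s.
Step 2 — Component impedances:
  R: Z = R = 290 Ω
  L: Z = jωL = j·470.6·0.0151 = 0 + j7.106 Ω
Step 3 — Series combination: Z_total = R + L = 290 + j7.106 Ω = 290.1∠1.4° Ω.
Step 4 — Source phasor: V = 11.2∠-109.7° V = -3.775 - j10.54 V.
Step 5 — Ohm's law: I = V / Z_total = (-3.775 - j10.54) / (290 + j7.106) = -0.0139 - j0.03602 A.
Step 6 — Convert to polar: |I| = 0.03861 A, ∠I = -111.1°.

I = 0.03861∠-111.1° A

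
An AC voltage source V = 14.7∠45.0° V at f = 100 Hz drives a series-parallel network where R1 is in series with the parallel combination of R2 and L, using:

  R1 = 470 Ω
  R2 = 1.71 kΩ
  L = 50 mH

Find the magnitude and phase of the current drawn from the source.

Step 1 — Angular frequency: ω = 2π·f = 2π·100 = 628.3 rad/s.
Step 2 — Component impedances:
  R1: Z = R = 470 Ω
  R2: Z = R = 1710 Ω
  L: Z = jωL = j·628.3·0.05 = 0 + j31.42 Ω
Step 3 — Parallel branch: R2 || L = 1/(1/R2 + 1/L) = 0.577 + j31.41 Ω.
Step 4 — Series with R1: Z_total = R1 + (R2 || L) = 470.6 + j31.41 Ω = 471.6∠3.8° Ω.
Step 5 — Source phasor: V = 14.7∠45.0° V = 10.39 + j10.39 V.
Step 6 — Ohm's law: I = V / Z_total = (10.39 + j10.39) / (470.6 + j31.41) = 0.02346 + j0.02052 A.
Step 7 — Convert to polar: |I| = 0.03117 A, ∠I = 41.2°.

I = 0.03117∠41.2° A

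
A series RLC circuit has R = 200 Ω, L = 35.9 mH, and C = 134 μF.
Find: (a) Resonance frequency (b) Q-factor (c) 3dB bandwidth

Step 1 — Resonance: ω₀ = 1/√(LC) = 1/√(0.0359·0.000134) = 455.9 rad/s.
Step 2 — f₀ = ω₀/(2π) = 72.56 Hz.
Step 3 — Series Q: Q = ω₀L/R = 455.9·0.0359/200 = 0.08184.
Step 4 — Bandwidth: Δω = ω₀/Q = 5571 rad/s; BW = Δω/(2π) = 886.7 Hz.

(a) f₀ = 72.56 Hz  (b) Q = 0.08184  (c) BW = 886.7 Hz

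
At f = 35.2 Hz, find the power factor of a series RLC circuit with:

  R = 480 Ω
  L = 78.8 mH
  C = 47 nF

Step 1 — Angular frequency: ω = 2π·f = 2π·35.2 = 221.2 rad/s.
Step 2 — Component impedances:
  R: Z = R = 480 Ω
  L: Z = jωL = j·221.2·0.0788 = 0 + j17.43 Ω
  C: Z = 1/(jωC) = -j/(ω·C) = 0 - j9.62e+04 Ω
Step 3 — Series combination: Z_total = R + L + C = 480 - j9.618e+04 Ω = 9.618e+04∠-89.7° Ω.
Step 4 — Power factor: PF = cos(φ) = Re(Z)/|Z| = 480/96185 = 0.00499.
Step 5 — Type: Im(Z) = -9.618e+04 ⇒ leading (phase φ = -89.7°).

PF = 0.00499 (leading, φ = -89.7°)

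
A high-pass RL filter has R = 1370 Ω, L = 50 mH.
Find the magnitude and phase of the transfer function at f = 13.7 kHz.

Step 1 — Angular frequency: ω = 2π·1.37e+04 = 8.608e+04 rad/s.
Step 2 — Transfer function: H(jω) = jωL/(R + jωL).
Step 3 — Numerator jωL = j·4304; denominator R + jωL = 1370 + j4304.
Step 4 — H = 0.908 + j0.289.
Step 5 — Magnitude: |H| = 0.9529 (-0.4 dB); phase: φ = 17.7°.

|H| = 0.9529 (-0.4 dB), φ = 17.7°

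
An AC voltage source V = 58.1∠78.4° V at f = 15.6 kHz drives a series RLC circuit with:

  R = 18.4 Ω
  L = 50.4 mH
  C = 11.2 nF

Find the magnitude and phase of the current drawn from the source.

Step 1 — Angular frequency: ω = 2π·f = 2π·1.56e+04 = 9.802e+04 rad/s.
Step 2 — Component impedances:
  R: Z = R = 18.4 Ω
  L: Z = jωL = j·9.802e+04·0.0504 = 0 + j4940 Ω
  C: Z = 1/(jωC) = -j/(ω·C) = 0 - j910.9 Ω
Step 3 — Series combination: Z_total = R + L + C = 18.4 + j4029 Ω = 4029∠89.7° Ω.
Step 4 — Source phasor: V = 58.1∠78.4° V = 11.68 + j56.91 V.
Step 5 — Ohm's law: I = V / Z_total = (11.68 + j56.91) / (18.4 + j4029) = 0.01414 - j0.002835 A.
Step 6 — Convert to polar: |I| = 0.01442 A, ∠I = -11.3°.

I = 0.01442∠-11.3° A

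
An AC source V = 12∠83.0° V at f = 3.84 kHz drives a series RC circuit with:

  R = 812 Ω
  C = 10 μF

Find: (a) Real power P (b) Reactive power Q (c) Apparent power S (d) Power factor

Step 1 — Angular frequency: ω = 2π·f = 2π·3840 = 2.413e+04 rad/s.
Step 2 — Component impedances:
  R: Z = R = 812 Ω
  C: Z = 1/(jωC) = -j/(ω·C) = 0 - j4.145 Ω
Step 3 — Series combination: Z_total = R + C = 812 - j4.145 Ω = 812∠-0.3° Ω.
Step 4 — Source phasor: V = 12∠83.0° V = 1.462 + j11.91 V.
Step 5 — Current: I = V / Z = 0.001726 + j0.01468 A = 0.01478∠83.3° A.
Step 6 — Complex power: S = V·I* = 0.1773 - j0.0009052 VA.
Step 7 — Real power: P = Re(S) = 0.1773 W.
Step 8 — Reactive power: Q = Im(S) = -0.0009052 VAR.
Step 9 — Apparent power: |S| = 0.1773 VA.
Step 10 — Power factor: PF = P/|S| = 1 (leading).

(a) P = 0.1773 W  (b) Q = -0.0009052 VAR  (c) S = 0.1773 VA  (d) PF = 1 (leading)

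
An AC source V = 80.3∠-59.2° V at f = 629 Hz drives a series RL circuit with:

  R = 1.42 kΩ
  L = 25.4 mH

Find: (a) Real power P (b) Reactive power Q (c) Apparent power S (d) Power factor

Step 1 — Angular frequency: ω = 2π·f = 2π·629 = 3952 rad/s.
Step 2 — Component impedances:
  R: Z = R = 1420 Ω
  L: Z = jωL = j·3952·0.0254 = 0 + j100.4 Ω
Step 3 — Series combination: Z_total = R + L = 1420 + j100.4 Ω = 1424∠4.0° Ω.
Step 4 — Source phasor: V = 80.3∠-59.2° V = 41.12 - j68.97 V.
Step 5 — Current: I = V / Z = 0.02539 - j0.05037 A = 0.05641∠-63.2° A.
Step 6 — Complex power: S = V·I* = 4.518 + j0.3194 VA.
Step 7 — Real power: P = Re(S) = 4.518 W.
Step 8 — Reactive power: Q = Im(S) = 0.3194 VAR.
Step 9 — Apparent power: |S| = 4.53 VA.
Step 10 — Power factor: PF = P/|S| = 0.9975 (lagging).

(a) P = 4.518 W  (b) Q = 0.3194 VAR  (c) S = 4.53 VA  (d) PF = 0.9975 (lagging)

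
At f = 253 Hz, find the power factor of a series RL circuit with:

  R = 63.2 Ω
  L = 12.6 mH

Step 1 — Angular frequency: ω = 2π·f = 2π·253 = 1590 rad/s.
Step 2 — Component impedances:
  R: Z = R = 63.2 Ω
  L: Z = jωL = j·1590·0.0126 = 0 + j20.03 Ω
Step 3 — Series combination: Z_total = R + L = 63.2 + j20.03 Ω = 66.3∠17.6° Ω.
Step 4 — Power factor: PF = cos(φ) = Re(Z)/|Z| = 63.2/66.298 = 0.9533.
Step 5 — Type: Im(Z) = 20.03 ⇒ lagging (phase φ = 17.6°).

PF = 0.9533 (lagging, φ = 17.6°)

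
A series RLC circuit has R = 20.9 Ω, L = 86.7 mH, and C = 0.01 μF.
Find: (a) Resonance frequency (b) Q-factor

Step 1 — Resonance condition Im(Z)=0 gives ω₀ = 1/√(LC).
Step 2 — ω₀ = 1/√(0.0867·1e-08) = 3.396e+04 rad/s.
Step 3 — f₀ = ω₀/(2π) = 5405 Hz.
Step 4 — Series Q: Q = ω₀L/R = 3.396e+04·0.0867/20.9 = 140.9.

(a) f₀ = 5405 Hz  (b) Q = 140.9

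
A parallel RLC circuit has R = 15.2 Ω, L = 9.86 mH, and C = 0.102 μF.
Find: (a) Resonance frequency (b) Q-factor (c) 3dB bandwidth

Step 1 — Resonance: ω₀ = 1/√(LC) = 1/√(0.00986·1.02e-07) = 3.153e+04 rad/s.
Step 2 — f₀ = ω₀/(2π) = 5019 Hz.
Step 3 — Parallel Q: Q = R/(ω₀L) = 15.2/(3.153e+04·0.00986) = 0.04889.
Step 4 — Bandwidth: Δω = ω₀/Q = 6.45e+05 rad/s; BW = Δω/(2π) = 1.027e+05 Hz.

(a) f₀ = 5019 Hz  (b) Q = 0.04889  (c) BW = 1.027e+05 Hz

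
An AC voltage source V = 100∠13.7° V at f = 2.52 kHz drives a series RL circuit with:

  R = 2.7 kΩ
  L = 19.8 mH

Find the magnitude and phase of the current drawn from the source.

Step 1 — Angular frequency: ω = 2π·f = 2π·2520 = 1.583e+04 rad/s.
Step 2 — Component impedances:
  R: Z = R = 2700 Ω
  L: Z = jωL = j·1.583e+04·0.0198 = 0 + j313.5 Ω
Step 3 — Series combination: Z_total = R + L = 2700 + j313.5 Ω = 2718∠6.6° Ω.
Step 4 — Source phasor: V = 100∠13.7° V = 97.15 + j23.68 V.
Step 5 — Ohm's law: I = V / Z_total = (97.15 + j23.68) / (2700 + j313.5) = 0.03651 + j0.004533 A.
Step 6 — Convert to polar: |I| = 0.03679 A, ∠I = 7.1°.

I = 0.03679∠7.1° A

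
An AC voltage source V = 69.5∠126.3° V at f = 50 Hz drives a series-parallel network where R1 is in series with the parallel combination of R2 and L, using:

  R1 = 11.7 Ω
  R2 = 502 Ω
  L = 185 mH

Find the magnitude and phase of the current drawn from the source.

Step 1 — Angular frequency: ω = 2π·f = 2π·50 = 314.2 rad/s.
Step 2 — Component impedances:
  R1: Z = R = 11.7 Ω
  R2: Z = R = 502 Ω
  L: Z = jωL = j·314.2·0.185 = 0 + j58.12 Ω
Step 3 — Parallel branch: R2 || L = 1/(1/R2 + 1/L) = 6.64 + j57.35 Ω.
Step 4 — Series with R1: Z_total = R1 + (R2 || L) = 18.34 + j57.35 Ω = 60.21∠72.3° Ω.
Step 5 — Source phasor: V = 69.5∠126.3° V = -41.14 + j56.01 V.
Step 6 — Ohm's law: I = V / Z_total = (-41.14 + j56.01) / (18.34 + j57.35) = 0.6779 + j0.9342 A.
Step 7 — Convert to polar: |I| = 1.154 A, ∠I = 54.0°.

I = 1.154∠54.0° A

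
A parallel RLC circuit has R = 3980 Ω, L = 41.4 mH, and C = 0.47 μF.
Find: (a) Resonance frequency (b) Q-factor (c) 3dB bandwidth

Step 1 — Resonance: ω₀ = 1/√(LC) = 1/√(0.0414·4.7e-07) = 7169 rad/s.
Step 2 — f₀ = ω₀/(2π) = 1141 Hz.
Step 3 — Parallel Q: Q = R/(ω₀L) = 3980/(7169·0.0414) = 13.41.
Step 4 — Bandwidth: Δω = ω₀/Q = 534.6 rad/s; BW = Δω/(2π) = 85.08 Hz.

(a) f₀ = 1141 Hz  (b) Q = 13.41  (c) BW = 85.08 Hz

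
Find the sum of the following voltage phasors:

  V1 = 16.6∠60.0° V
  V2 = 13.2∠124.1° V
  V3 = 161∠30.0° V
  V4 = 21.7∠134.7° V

Step 1 — Convert each phasor to rectangular form:
  V1 = 16.6·(cos(60.0°) + j·sin(60.0°)) = 8.3 + j14.38 V
  V2 = 13.2·(cos(124.1°) + j·sin(124.1°)) = -7.4 + j10.93 V
  V3 = 161·(cos(30.0°) + j·sin(30.0°)) = 139.4 + j80.5 V
  V4 = 21.7·(cos(134.7°) + j·sin(134.7°)) = -15.26 + j15.42 V
Step 2 — Sum components: V_total = 125.1 + j121.2 V.
Step 3 — Convert to polar: |V_total| = 174.2 V, ∠V_total = 44.1°.

V_total = 174.2∠44.1° V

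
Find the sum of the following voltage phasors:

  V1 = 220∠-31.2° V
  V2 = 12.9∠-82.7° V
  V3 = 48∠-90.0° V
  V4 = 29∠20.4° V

Step 1 — Convert each phasor to rectangular form:
  V1 = 220·(cos(-31.2°) + j·sin(-31.2°)) = 188.2 - j114 V
  V2 = 12.9·(cos(-82.7°) + j·sin(-82.7°)) = 1.639 - j12.8 V
  V3 = 48·(cos(-90.0°) + j·sin(-90.0°)) = 0 - j48 V
  V4 = 29·(cos(20.4°) + j·sin(20.4°)) = 27.18 + j10.11 V
Step 2 — Sum components: V_total = 217 - j164.7 V.
Step 3 — Convert to polar: |V_total| = 272.4 V, ∠V_total = -37.2°.

V_total = 272.4∠-37.2° V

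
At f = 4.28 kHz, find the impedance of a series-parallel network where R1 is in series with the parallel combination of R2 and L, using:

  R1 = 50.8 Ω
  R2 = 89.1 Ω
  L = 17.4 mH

Step 1 — Angular frequency: ω = 2π·f = 2π·4280 = 2.689e+04 rad/s.
Step 2 — Component impedances:
  R1: Z = R = 50.8 Ω
  R2: Z = R = 89.1 Ω
  L: Z = jωL = j·2.689e+04·0.0174 = 0 + j467.9 Ω
Step 3 — Parallel branch: R2 || L = 1/(1/R2 + 1/L) = 85.98 + j16.37 Ω.
Step 4 — Series with R1: Z_total = R1 + (R2 || L) = 136.8 + j16.37 Ω = 137.8∠6.8° Ω.

Z = 136.8 + j16.37 Ω = 137.8∠6.8° Ω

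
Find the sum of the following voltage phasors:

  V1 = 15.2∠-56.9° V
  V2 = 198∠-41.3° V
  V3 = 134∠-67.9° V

Step 1 — Convert each phasor to rectangular form:
  V1 = 15.2·(cos(-56.9°) + j·sin(-56.9°)) = 8.301 - j12.73 V
  V2 = 198·(cos(-41.3°) + j·sin(-41.3°)) = 148.8 - j130.7 V
  V3 = 134·(cos(-67.9°) + j·sin(-67.9°)) = 50.41 - j124.2 V
Step 2 — Sum components: V_total = 207.5 - j267.6 V.
Step 3 — Convert to polar: |V_total| = 338.6 V, ∠V_total = -52.2°.

V_total = 338.6∠-52.2° V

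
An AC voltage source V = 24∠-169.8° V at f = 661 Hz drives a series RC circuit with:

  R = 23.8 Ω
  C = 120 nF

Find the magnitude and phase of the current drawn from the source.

Step 1 — Angular frequency: ω = 2π·f = 2π·661 = 4153 rad/s.
Step 2 — Component impedances:
  R: Z = R = 23.8 Ω
  C: Z = 1/(jωC) = -j/(ω·C) = 0 - j2006 Ω
Step 3 — Series combination: Z_total = R + C = 23.8 - j2006 Ω = 2007∠-89.3° Ω.
Step 4 — Source phasor: V = 24∠-169.8° V = -23.62 - j4.25 V.
Step 5 — Ohm's law: I = V / Z_total = (-23.62 - j4.25) / (23.8 - j2006) = 0.001978 - j0.0118 A.
Step 6 — Convert to polar: |I| = 0.01196 A, ∠I = -80.5°.

I = 0.01196∠-80.5° A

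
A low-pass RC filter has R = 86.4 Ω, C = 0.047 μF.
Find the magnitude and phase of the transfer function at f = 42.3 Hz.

Step 1 — Angular frequency: ω = 2π·42.3 = 265.8 rad/s.
Step 2 — Transfer function: H(jω) = 1/(1 + jωRC).
Step 3 — Denominator: 1 + jωRC = 1 + j·265.8·86.4·4.7e-08 = 1 + j0.001079.
Step 4 — H = 1 - j0.001079.
Step 5 — Magnitude: |H| = 1 (-0.0 dB); phase: φ = -0.1°.

|H| = 1 (-0.0 dB), φ = -0.1°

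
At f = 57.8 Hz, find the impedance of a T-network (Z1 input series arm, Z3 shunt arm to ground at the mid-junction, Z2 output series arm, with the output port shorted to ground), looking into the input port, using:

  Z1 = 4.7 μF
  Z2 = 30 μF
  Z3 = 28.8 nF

Step 1 — Angular frequency: ω = 2π·f = 2π·57.8 = 363.2 rad/s.
Step 2 — Component impedances:
  Z1: Z = 1/(jωC) = -j/(ω·C) = 0 - j585.9 Ω
  Z2: Z = 1/(jωC) = -j/(ω·C) = 0 - j91.78 Ω
  Z3: Z = 1/(jωC) = -j/(ω·C) = 0 - j9.561e+04 Ω
Step 3 — With the output port shorted to ground, the output series arm Z2 runs from the junction to ground; the shunt arm Z3 also runs from the junction to ground. They appear in parallel: Z3 || Z2 = 0 - j91.7 Ω.
Step 4 — Series with input arm Z1: Z_in = Z1 + (Z3 || Z2) = 0 - j677.6 Ω = 677.6∠-90.0° Ω.

Z = 0 - j677.6 Ω = 677.6∠-90.0° Ω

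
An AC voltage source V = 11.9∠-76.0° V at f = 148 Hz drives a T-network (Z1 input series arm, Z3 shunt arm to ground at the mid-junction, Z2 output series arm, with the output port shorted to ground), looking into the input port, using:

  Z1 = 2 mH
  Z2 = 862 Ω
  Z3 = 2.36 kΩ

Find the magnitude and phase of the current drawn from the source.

Step 1 — Angular frequency: ω = 2π·f = 2π·148 = 929.9 rad/s.
Step 2 — Component impedances:
  Z1: Z = jωL = j·929.9·0.002 = 0 + j1.86 Ω
  Z2: Z = R = 862 Ω
  Z3: Z = R = 2360 Ω
Step 3 — With the output port shorted to ground, the output series arm Z2 runs from the junction to ground; the shunt arm Z3 also runs from the junction to ground. They appear in parallel: Z3 || Z2 = 631.4 Ω.
Step 4 — Series with input arm Z1: Z_in = Z1 + (Z3 || Z2) = 631.4 + j1.86 Ω = 631.4∠0.2° Ω.
Step 5 — Source phasor: V = 11.9∠-76.0° V = 2.879 - j11.55 V.
Step 6 — Ohm's law: I = V / Z_total = (2.879 - j11.55) / (631.4 + j1.86) = 0.004506 - j0.0183 A.
Step 7 — Convert to polar: |I| = 0.01885 A, ∠I = -76.2°.

I = 0.01885∠-76.2° A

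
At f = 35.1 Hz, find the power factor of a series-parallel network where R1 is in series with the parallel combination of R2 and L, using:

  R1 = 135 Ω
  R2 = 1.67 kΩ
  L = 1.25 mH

Step 1 — Angular frequency: ω = 2π·f = 2π·35.1 = 220.5 rad/s.
Step 2 — Component impedances:
  R1: Z = R = 135 Ω
  R2: Z = R = 1670 Ω
  L: Z = jωL = j·220.5·0.00125 = 0 + j0.2757 Ω
Step 3 — Parallel branch: R2 || L = 1/(1/R2 + 1/L) = 4.551e-05 + j0.2757 Ω.
Step 4 — Series with R1: Z_total = R1 + (R2 || L) = 135 + j0.2757 Ω = 135∠0.1° Ω.
Step 5 — Power factor: PF = cos(φ) = Re(Z)/|Z| = 135/135 = 1.
Step 6 — Type: Im(Z) = 0.2757 ⇒ lagging (phase φ = 0.1°).

PF = 1 (lagging, φ = 0.1°)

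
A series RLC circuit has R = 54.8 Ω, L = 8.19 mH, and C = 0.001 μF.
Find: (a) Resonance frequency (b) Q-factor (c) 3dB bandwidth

Step 1 — Resonance: ω₀ = 1/√(LC) = 1/√(0.00819·1e-09) = 3.494e+05 rad/s.
Step 2 — f₀ = ω₀/(2π) = 5.561e+04 Hz.
Step 3 — Series Q: Q = ω₀L/R = 3.494e+05·0.00819/54.8 = 52.22.
Step 4 — Bandwidth: Δω = ω₀/Q = 6691 rad/s; BW = Δω/(2π) = 1065 Hz.

(a) f₀ = 5.561e+04 Hz  (b) Q = 52.22  (c) BW = 1065 Hz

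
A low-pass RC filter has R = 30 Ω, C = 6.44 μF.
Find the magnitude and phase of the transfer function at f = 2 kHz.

Step 1 — Angular frequency: ω = 2π·2000 = 1.257e+04 rad/s.
Step 2 — Transfer function: H(jω) = 1/(1 + jωRC).
Step 3 — Denominator: 1 + jωRC = 1 + j·1.257e+04·30·6.44e-06 = 1 + j2.428.
Step 4 — H = 0.145 - j0.3521.
Step 5 — Magnitude: |H| = 0.3809 (-8.4 dB); phase: φ = -67.6°.

|H| = 0.3809 (-8.4 dB), φ = -67.6°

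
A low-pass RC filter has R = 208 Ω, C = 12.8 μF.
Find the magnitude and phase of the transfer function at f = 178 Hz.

Step 1 — Angular frequency: ω = 2π·178 = 1118 rad/s.
Step 2 — Transfer function: H(jω) = 1/(1 + jωRC).
Step 3 — Denominator: 1 + jωRC = 1 + j·1118·208·1.28e-05 = 1 + j2.978.
Step 4 — H = 0.1014 - j0.3018.
Step 5 — Magnitude: |H| = 0.3184 (-9.9 dB); phase: φ = -71.4°.

|H| = 0.3184 (-9.9 dB), φ = -71.4°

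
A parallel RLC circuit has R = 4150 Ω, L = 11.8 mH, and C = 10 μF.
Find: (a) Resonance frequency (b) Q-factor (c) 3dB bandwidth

Step 1 — Resonance: ω₀ = 1/√(LC) = 1/√(0.0118·1e-05) = 2911 rad/s.
Step 2 — f₀ = ω₀/(2π) = 463.3 Hz.
Step 3 — Parallel Q: Q = R/(ω₀L) = 4150/(2911·0.0118) = 120.8.
Step 4 — Bandwidth: Δω = ω₀/Q = 24.1 rad/s; BW = Δω/(2π) = 3.835 Hz.

(a) f₀ = 463.3 Hz  (b) Q = 120.8  (c) BW = 3.835 Hz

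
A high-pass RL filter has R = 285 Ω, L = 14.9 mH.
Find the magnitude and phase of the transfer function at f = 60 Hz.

Step 1 — Angular frequency: ω = 2π·60 = 377 rad/s.
Step 2 — Transfer function: H(jω) = jωL/(R + jωL).
Step 3 — Numerator jωL = j·5.617; denominator R + jωL = 285 + j5.617.
Step 4 — H = 0.0003883 + j0.0197.
Step 5 — Magnitude: |H| = 0.01971 (-34.1 dB); phase: φ = 88.9°.

|H| = 0.01971 (-34.1 dB), φ = 88.9°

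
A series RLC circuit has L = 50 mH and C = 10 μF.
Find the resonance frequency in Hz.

Step 1 — Resonance condition Im(Z)=0 gives ω₀ = 1/√(LC).
Step 2 — ω₀ = 1/√(0.05·1e-05) = 1414 rad/s.
Step 3 — f₀ = ω₀/(2π) = 225.1 Hz.

f₀ = 225.1 Hz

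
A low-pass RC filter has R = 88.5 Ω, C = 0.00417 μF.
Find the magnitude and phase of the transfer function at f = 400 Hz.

Step 1 — Angular frequency: ω = 2π·400 = 2513 rad/s.
Step 2 — Transfer function: H(jω) = 1/(1 + jωRC).
Step 3 — Denominator: 1 + jωRC = 1 + j·2513·88.5·4.17e-09 = 1 + j0.0009275.
Step 4 — H = 1 - j0.0009275.
Step 5 — Magnitude: |H| = 1 (-0.0 dB); phase: φ = -0.1°.

|H| = 1 (-0.0 dB), φ = -0.1°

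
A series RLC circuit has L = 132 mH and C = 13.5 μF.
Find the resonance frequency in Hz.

Step 1 — Resonance condition Im(Z)=0 gives ω₀ = 1/√(LC).
Step 2 — ω₀ = 1/√(0.132·1.35e-05) = 749.1 rad/s.
Step 3 — f₀ = ω₀/(2π) = 119.2 Hz.

f₀ = 119.2 Hz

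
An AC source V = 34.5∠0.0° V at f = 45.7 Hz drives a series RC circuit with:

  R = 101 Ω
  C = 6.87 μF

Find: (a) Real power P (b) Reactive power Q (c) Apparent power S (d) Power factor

Step 1 — Angular frequency: ω = 2π·f = 2π·45.7 = 287.1 rad/s.
Step 2 — Component impedances:
  R: Z = R = 101 Ω
  C: Z = 1/(jωC) = -j/(ω·C) = 0 - j506.9 Ω
Step 3 — Series combination: Z_total = R + C = 101 - j506.9 Ω = 516.9∠-78.7° Ω.
Step 4 — Source phasor: V = 34.5∠0.0° V = 34.5 V.
Step 5 — Current: I = V / Z = 0.01304 + j0.06546 A = 0.06674∠78.7° A.
Step 6 — Complex power: S = V·I* = 0.4499 - j2.258 VA.
Step 7 — Real power: P = Re(S) = 0.4499 W.
Step 8 — Reactive power: Q = Im(S) = -2.258 VAR.
Step 9 — Apparent power: |S| = 2.303 VA.
Step 10 — Power factor: PF = P/|S| = 0.1954 (leading).

(a) P = 0.4499 W  (b) Q = -2.258 VAR  (c) S = 2.303 VA  (d) PF = 0.1954 (leading)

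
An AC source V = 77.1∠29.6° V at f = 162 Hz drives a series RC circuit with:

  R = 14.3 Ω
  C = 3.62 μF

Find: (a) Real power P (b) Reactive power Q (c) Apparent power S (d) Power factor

Step 1 — Angular frequency: ω = 2π·f = 2π·162 = 1018 rad/s.
Step 2 — Component impedances:
  R: Z = R = 14.3 Ω
  C: Z = 1/(jωC) = -j/(ω·C) = 0 - j271.4 Ω
Step 3 — Series combination: Z_total = R + C = 14.3 - j271.4 Ω = 271.8∠-87.0° Ω.
Step 4 — Source phasor: V = 77.1∠29.6° V = 67.04 + j38.08 V.
Step 5 — Current: I = V / Z = -0.127 + j0.2537 A = 0.2837∠116.6° A.
Step 6 — Complex power: S = V·I* = 1.151 - j21.84 VA.
Step 7 — Real power: P = Re(S) = 1.151 W.
Step 8 — Reactive power: Q = Im(S) = -21.84 VAR.
Step 9 — Apparent power: |S| = 21.87 VA.
Step 10 — Power factor: PF = P/|S| = 0.05262 (leading).

(a) P = 1.151 W  (b) Q = -21.84 VAR  (c) S = 21.87 VA  (d) PF = 0.05262 (leading)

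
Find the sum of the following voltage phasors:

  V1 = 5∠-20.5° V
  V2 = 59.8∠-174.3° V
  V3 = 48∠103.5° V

Step 1 — Convert each phasor to rectangular form:
  V1 = 5·(cos(-20.5°) + j·sin(-20.5°)) = 4.683 - j1.751 V
  V2 = 59.8·(cos(-174.3°) + j·sin(-174.3°)) = -59.5 - j5.939 V
  V3 = 48·(cos(103.5°) + j·sin(103.5°)) = -11.21 + j46.67 V
Step 2 — Sum components: V_total = -66.03 + j38.98 V.
Step 3 — Convert to polar: |V_total| = 76.68 V, ∠V_total = 149.4°.

V_total = 76.68∠149.4° V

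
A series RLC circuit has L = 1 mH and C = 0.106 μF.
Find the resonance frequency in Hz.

Step 1 — Resonance condition Im(Z)=0 gives ω₀ = 1/√(LC).
Step 2 — ω₀ = 1/√(0.001·1.06e-07) = 9.713e+04 rad/s.
Step 3 — f₀ = ω₀/(2π) = 1.546e+04 Hz.

f₀ = 1.546e+04 Hz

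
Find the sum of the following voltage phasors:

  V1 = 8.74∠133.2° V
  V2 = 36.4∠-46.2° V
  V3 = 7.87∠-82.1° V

Step 1 — Convert each phasor to rectangular form:
  V1 = 8.74·(cos(133.2°) + j·sin(133.2°)) = -5.983 + j6.371 V
  V2 = 36.4·(cos(-46.2°) + j·sin(-46.2°)) = 25.19 - j26.27 V
  V3 = 7.87·(cos(-82.1°) + j·sin(-82.1°)) = 1.082 - j7.795 V
Step 2 — Sum components: V_total = 20.29 - j27.7 V.
Step 3 — Convert to polar: |V_total| = 34.33 V, ∠V_total = -53.8°.

V_total = 34.33∠-53.8° V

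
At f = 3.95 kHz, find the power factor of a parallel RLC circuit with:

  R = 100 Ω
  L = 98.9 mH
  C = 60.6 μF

Step 1 — Angular frequency: ω = 2π·f = 2π·3950 = 2.482e+04 rad/s.
Step 2 — Component impedances:
  R: Z = R = 100 Ω
  L: Z = jωL = j·2.482e+04·0.0989 = 0 + j2455 Ω
  C: Z = 1/(jωC) = -j/(ω·C) = 0 - j0.6649 Ω
Step 3 — Parallel combination: 1/Z_total = 1/R + 1/L + 1/C; Z_total = 0.004423 - j0.665 Ω = 0.6651∠-89.6° Ω.
Step 4 — Power factor: PF = cos(φ) = Re(Z)/|Z| = 0.004423/0.66506 = 0.006651.
Step 5 — Type: Im(Z) = -0.665 ⇒ leading (phase φ = -89.6°).

PF = 0.006651 (leading, φ = -89.6°)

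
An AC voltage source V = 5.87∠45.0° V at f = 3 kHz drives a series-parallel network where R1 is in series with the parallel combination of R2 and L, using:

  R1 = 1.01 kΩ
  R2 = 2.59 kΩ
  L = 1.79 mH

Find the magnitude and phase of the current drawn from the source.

Step 1 — Angular frequency: ω = 2π·f = 2π·3000 = 1.885e+04 rad/s.
Step 2 — Component impedances:
  R1: Z = R = 1010 Ω
  R2: Z = R = 2590 Ω
  L: Z = jωL = j·1.885e+04·0.00179 = 0 + j33.74 Ω
Step 3 — Parallel branch: R2 || L = 1/(1/R2 + 1/L) = 0.4395 + j33.73 Ω.
Step 4 — Series with R1: Z_total = R1 + (R2 || L) = 1010 + j33.73 Ω = 1011∠1.9° Ω.
Step 5 — Source phasor: V = 5.87∠45.0° V = 4.151 + j4.151 V.
Step 6 — Ohm's law: I = V / Z_total = (4.151 + j4.151) / (1010 + j33.73) = 0.00424 + j0.003966 A.
Step 7 — Convert to polar: |I| = 0.005806 A, ∠I = 43.1°.

I = 0.005806∠43.1° A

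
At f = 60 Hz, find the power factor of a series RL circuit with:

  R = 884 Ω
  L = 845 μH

Step 1 — Angular frequency: ω = 2π·f = 2π·60 = 377 rad/s.
Step 2 — Component impedances:
  R: Z = R = 884 Ω
  L: Z = jωL = j·377·0.000845 = 0 + j0.3186 Ω
Step 3 — Series combination: Z_total = R + L = 884 + j0.3186 Ω = 884∠0.0° Ω.
Step 4 — Power factor: PF = cos(φ) = Re(Z)/|Z| = 884/884 = 1.
Step 5 — Type: Im(Z) = 0.3186 ⇒ lagging (phase φ = 0.0°).

PF = 1 (lagging, φ = 0.0°)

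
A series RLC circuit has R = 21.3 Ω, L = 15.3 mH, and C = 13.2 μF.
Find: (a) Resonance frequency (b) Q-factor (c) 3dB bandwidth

Step 1 — Resonance condition Im(Z)=0 gives ω₀ = 1/√(LC).
Step 2 — ω₀ = 1/√(0.0153·1.32e-05) = 2225 rad/s.
Step 3 — f₀ = ω₀/(2π) = 354.2 Hz.
Step 4 — Series Q: Q = ω₀L/R = 2225·0.0153/21.3 = 1.598.
Step 5 — 3dB bandwidth: Δω = ω₀/Q = 1392 rad/s; BW = Δω/(2π) = 221.6 Hz.

(a) f₀ = 354.2 Hz  (b) Q = 1.598  (c) BW = 221.6 Hz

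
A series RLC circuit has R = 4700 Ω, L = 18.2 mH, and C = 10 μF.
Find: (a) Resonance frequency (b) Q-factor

Step 1 — Resonance condition Im(Z)=0 gives ω₀ = 1/√(LC).
Step 2 — ω₀ = 1/√(0.0182·1e-05) = 2344 rad/s.
Step 3 — f₀ = ω₀/(2π) = 373.1 Hz.
Step 4 — Series Q: Q = ω₀L/R = 2344·0.0182/4700 = 0.009077.

(a) f₀ = 373.1 Hz  (b) Q = 0.009077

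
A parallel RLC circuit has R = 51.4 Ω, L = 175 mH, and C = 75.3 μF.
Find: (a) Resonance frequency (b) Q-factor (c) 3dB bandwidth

Step 1 — Resonance: ω₀ = 1/√(LC) = 1/√(0.175·7.53e-05) = 275.5 rad/s.
Step 2 — f₀ = ω₀/(2π) = 43.84 Hz.
Step 3 — Parallel Q: Q = R/(ω₀L) = 51.4/(275.5·0.175) = 1.066.
Step 4 — Bandwidth: Δω = ω₀/Q = 258.4 rad/s; BW = Δω/(2π) = 41.12 Hz.

(a) f₀ = 43.84 Hz  (b) Q = 1.066  (c) BW = 41.12 Hz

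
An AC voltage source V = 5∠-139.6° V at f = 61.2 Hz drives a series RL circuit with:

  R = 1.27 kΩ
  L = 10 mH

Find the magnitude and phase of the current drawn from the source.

Step 1 — Angular frequency: ω = 2π·f = 2π·61.2 = 384.5 rad/s.
Step 2 — Component impedances:
  R: Z = R = 1270 Ω
  L: Z = jωL = j·384.5·0.01 = 0 + j3.845 Ω
Step 3 — Series combination: Z_total = R + L = 1270 + j3.845 Ω = 1270∠0.2° Ω.
Step 4 — Source phasor: V = 5∠-139.6° V = -3.808 - j3.241 V.
Step 5 — Ohm's law: I = V / Z_total = (-3.808 - j3.241) / (1270 + j3.845) = -0.003006 - j0.002543 A.
Step 6 — Convert to polar: |I| = 0.003937 A, ∠I = -139.8°.

I = 0.003937∠-139.8° A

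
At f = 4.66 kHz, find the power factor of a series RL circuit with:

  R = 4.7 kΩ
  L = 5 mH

Step 1 — Angular frequency: ω = 2π·f = 2π·4660 = 2.928e+04 rad/s.
Step 2 — Component impedances:
  R: Z = R = 4700 Ω
  L: Z = jωL = j·2.928e+04·0.005 = 0 + j146.4 Ω
Step 3 — Series combination: Z_total = R + L = 4700 + j146.4 Ω = 4702∠1.8° Ω.
Step 4 — Power factor: PF = cos(φ) = Re(Z)/|Z| = 4700/4702.3 = 0.9995.
Step 5 — Type: Im(Z) = 146.4 ⇒ lagging (phase φ = 1.8°).

PF = 0.9995 (lagging, φ = 1.8°)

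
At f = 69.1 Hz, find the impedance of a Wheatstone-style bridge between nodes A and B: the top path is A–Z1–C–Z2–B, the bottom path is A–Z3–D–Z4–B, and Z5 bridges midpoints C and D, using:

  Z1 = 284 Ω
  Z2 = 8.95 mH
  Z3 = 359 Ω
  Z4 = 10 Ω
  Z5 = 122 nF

Step 1 — Angular frequency: ω = 2π·f = 2π·69.1 = 434.2 rad/s.
Step 2 — Component impedances:
  Z1: Z = R = 284 Ω
  Z2: Z = jωL = j·434.2·0.00895 = 0 + j3.886 Ω
  Z3: Z = R = 359 Ω
  Z4: Z = R = 10 Ω
  Z5: Z = 1/(jωC) = -j/(ω·C) = 0 - j1.888e+04 Ω
Step 3 — Bridge requires nodal analysis (the Z5 bridge couples midpoints C and D, so the two paths cannot be reduced to a simple series/parallel combination). Setting node B to ground and injecting 1 A at node A, the 3-node admittance system at A, C, D solves to V_A = Z_AB = 160.5 + j1.24 Ω = 160.5∠0.4° Ω.

Z = 160.5 + j1.24 Ω = 160.5∠0.4° Ω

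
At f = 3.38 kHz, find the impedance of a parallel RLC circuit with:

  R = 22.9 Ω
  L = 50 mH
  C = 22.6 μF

Step 1 — Angular frequency: ω = 2π·f = 2π·3380 = 2.124e+04 rad/s.
Step 2 — Component impedances:
  R: Z = R = 22.9 Ω
  L: Z = jωL = j·2.124e+04·0.05 = 0 + j1062 Ω
  C: Z = 1/(jωC) = -j/(ω·C) = 0 - j2.084 Ω
Step 3 — Parallel combination: 1/Z_total = 1/R + 1/L + 1/C; Z_total = 0.1887 - j2.07 Ω = 2.079∠-84.8° Ω.

Z = 0.1887 - j2.07 Ω = 2.079∠-84.8° Ω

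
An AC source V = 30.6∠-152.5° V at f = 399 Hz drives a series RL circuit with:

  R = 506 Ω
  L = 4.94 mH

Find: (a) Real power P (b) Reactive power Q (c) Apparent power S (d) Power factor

Step 1 — Angular frequency: ω = 2π·f = 2π·399 = 2507 rad/s.
Step 2 — Component impedances:
  R: Z = R = 506 Ω
  L: Z = jωL = j·2507·0.00494 = 0 + j12.38 Ω
Step 3 — Series combination: Z_total = R + L = 506 + j12.38 Ω = 506.2∠1.4° Ω.
Step 4 — Source phasor: V = 30.6∠-152.5° V = -27.14 - j14.13 V.
Step 5 — Current: I = V / Z = -0.05429 - j0.0266 A = 0.06046∠-153.9° A.
Step 6 — Complex power: S = V·I* = 1.849 + j0.04526 VA.
Step 7 — Real power: P = Re(S) = 1.849 W.
Step 8 — Reactive power: Q = Im(S) = 0.04526 VAR.
Step 9 — Apparent power: |S| = 1.85 VA.
Step 10 — Power factor: PF = P/|S| = 0.9997 (lagging).

(a) P = 1.849 W  (b) Q = 0.04526 VAR  (c) S = 1.85 VA  (d) PF = 0.9997 (lagging)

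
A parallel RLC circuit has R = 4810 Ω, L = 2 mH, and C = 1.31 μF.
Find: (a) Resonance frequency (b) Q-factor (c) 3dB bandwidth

Step 1 — Resonance: ω₀ = 1/√(LC) = 1/√(0.002·1.31e-06) = 1.954e+04 rad/s.
Step 2 — f₀ = ω₀/(2π) = 3109 Hz.
Step 3 — Parallel Q: Q = R/(ω₀L) = 4810/(1.954e+04·0.002) = 123.1.
Step 4 — Bandwidth: Δω = ω₀/Q = 158.7 rad/s; BW = Δω/(2π) = 25.26 Hz.

(a) f₀ = 3109 Hz  (b) Q = 123.1  (c) BW = 25.26 Hz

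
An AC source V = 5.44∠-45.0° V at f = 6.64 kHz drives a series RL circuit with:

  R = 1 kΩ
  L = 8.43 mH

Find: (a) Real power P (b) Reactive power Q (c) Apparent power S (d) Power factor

Step 1 — Angular frequency: ω = 2π·f = 2π·6640 = 4.172e+04 rad/s.
Step 2 — Component impedances:
  R: Z = R = 1000 Ω
  L: Z = jωL = j·4.172e+04·0.00843 = 0 + j351.7 Ω
Step 3 — Series combination: Z_total = R + L = 1000 + j351.7 Ω = 1060∠19.4° Ω.
Step 4 — Source phasor: V = 5.44∠-45.0° V = 3.847 - j3.847 V.
Step 5 — Current: I = V / Z = 0.002219 - j0.004627 A = 0.005132∠-64.4° A.
Step 6 — Complex power: S = V·I* = 0.02634 + j0.009262 VA.
Step 7 — Real power: P = Re(S) = 0.02634 W.
Step 8 — Reactive power: Q = Im(S) = 0.009262 VAR.
Step 9 — Apparent power: |S| = 0.02792 VA.
Step 10 — Power factor: PF = P/|S| = 0.9434 (lagging).

(a) P = 0.02634 W  (b) Q = 0.009262 VAR  (c) S = 0.02792 VA  (d) PF = 0.9434 (lagging)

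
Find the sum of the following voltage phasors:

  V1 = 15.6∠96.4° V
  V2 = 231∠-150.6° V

Step 1 — Convert each phasor to rectangular form:
  V1 = 15.6·(cos(96.4°) + j·sin(96.4°)) = -1.739 + j15.5 V
  V2 = 231·(cos(-150.6°) + j·sin(-150.6°)) = -201.3 - j113.4 V
Step 2 — Sum components: V_total = -203 - j97.9 V.
Step 3 — Convert to polar: |V_total| = 225.4 V, ∠V_total = -154.3°.

V_total = 225.4∠-154.3° V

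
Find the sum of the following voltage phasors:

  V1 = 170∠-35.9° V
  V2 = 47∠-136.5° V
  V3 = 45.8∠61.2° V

Step 1 — Convert each phasor to rectangular form:
  V1 = 170·(cos(-35.9°) + j·sin(-35.9°)) = 137.7 - j99.68 V
  V2 = 47·(cos(-136.5°) + j·sin(-136.5°)) = -34.09 - j32.35 V
  V3 = 45.8·(cos(61.2°) + j·sin(61.2°)) = 22.06 + j40.13 V
Step 2 — Sum components: V_total = 125.7 - j91.9 V.
Step 3 — Convert to polar: |V_total| = 155.7 V, ∠V_total = -36.2°.

V_total = 155.7∠-36.2° V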